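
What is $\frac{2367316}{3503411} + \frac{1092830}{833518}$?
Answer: $\frac{2900916570409}{1460078064949} \approx 1.9868$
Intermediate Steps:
$\frac{2367316}{3503411} + \frac{1092830}{833518} = 2367316 \cdot \frac{1}{3503411} + 1092830 \cdot \frac{1}{833518} = \frac{2367316}{3503411} + \frac{546415}{416759} = \frac{2900916570409}{1460078064949}$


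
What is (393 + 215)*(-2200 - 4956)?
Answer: -4350848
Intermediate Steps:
(393 + 215)*(-2200 - 4956) = 608*(-7156) = -4350848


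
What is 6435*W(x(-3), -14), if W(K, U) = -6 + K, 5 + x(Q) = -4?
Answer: -96525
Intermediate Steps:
x(Q) = -9 (x(Q) = -5 - 4 = -9)
6435*W(x(-3), -14) = 6435*(-6 - 9) = 6435*(-15) = -96525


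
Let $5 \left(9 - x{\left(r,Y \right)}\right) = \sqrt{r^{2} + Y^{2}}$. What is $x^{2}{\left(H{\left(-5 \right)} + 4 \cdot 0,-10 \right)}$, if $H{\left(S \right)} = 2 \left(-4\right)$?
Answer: $\frac{2189}{25} - \frac{36 \sqrt{41}}{5} \approx 41.458$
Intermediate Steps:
$H{\left(S \right)} = -8$
$x{\left(r,Y \right)} = 9 - \frac{\sqrt{Y^{2} + r^{2}}}{5}$ ($x{\left(r,Y \right)} = 9 - \frac{\sqrt{r^{2} + Y^{2}}}{5} = 9 - \frac{\sqrt{Y^{2} + r^{2}}}{5}$)
$x^{2}{\left(H{\left(-5 \right)} + 4 \cdot 0,-10 \right)} = \left(9 - \frac{\sqrt{\left(-10\right)^{2} + \left(-8 + 4 \cdot 0\right)^{2}}}{5}\right)^{2} = \left(9 - \frac{\sqrt{100 + \left(-8 + 0\right)^{2}}}{5}\right)^{2} = \left(9 - \frac{\sqrt{100 + \left(-8\right)^{2}}}{5}\right)^{2} = \left(9 - \frac{\sqrt{100 + 64}}{5}\right)^{2} = \left(9 - \frac{\sqrt{164}}{5}\right)^{2} = \left(9 - \frac{2 \sqrt{41}}{5}\right)^{2}$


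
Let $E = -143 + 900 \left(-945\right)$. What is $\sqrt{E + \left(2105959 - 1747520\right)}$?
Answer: $2 i \sqrt{123051} \approx 701.57 i$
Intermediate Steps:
$E = -850643$ ($E = -143 - 850500 = -850643$)
$\sqrt{E + \left(2105959 - 1747520\right)} = \sqrt{-850643 + \left(2105959 - 1747520\right)} = \sqrt{-850643 + 358439} = \sqrt{-492204} = 2 i \sqrt{123051}$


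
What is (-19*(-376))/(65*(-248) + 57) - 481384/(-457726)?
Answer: 2231238324/3676226369 ≈ 0.60694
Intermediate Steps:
(-19*(-376))/(65*(-248) + 57) - 481384/(-457726) = 7144/(-16120 + 57) - 481384*(-1/457726) = 7144/(-16063) + 240692/228863 = 7144*(-1/16063) + 240692/228863 = -7144/16063 + 240692/228863 = 2231238324/3676226369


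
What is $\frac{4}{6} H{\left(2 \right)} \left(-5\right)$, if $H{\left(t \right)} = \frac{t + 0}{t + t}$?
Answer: $- \frac{5}{3} \approx -1.6667$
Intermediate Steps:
$H{\left(t \right)} = \frac{1}{2}$ ($H{\left(t \right)} = \frac{t}{2 t} = t \frac{1}{2 t} = \frac{1}{2}$)
$\frac{4}{6} H{\left(2 \right)} \left(-5\right) = \frac{4}{6} \cdot \frac{1}{2} \left(-5\right) = 4 \cdot \frac{1}{6} \cdot \frac{1}{2} \left(-5\right) = \frac{2}{3} \cdot \frac{1}{2} \left(-5\right) = \frac{1}{3} \left(-5\right) = - \frac{5}{3}$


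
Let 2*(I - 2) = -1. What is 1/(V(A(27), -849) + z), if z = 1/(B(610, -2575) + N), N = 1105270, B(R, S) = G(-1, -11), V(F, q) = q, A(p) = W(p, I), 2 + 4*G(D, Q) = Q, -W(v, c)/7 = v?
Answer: -4421067/3753485879 ≈ -0.0011779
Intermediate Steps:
I = 3/2 (I = 2 + (1/2)*(-1) = 2 - 1/2 = 3/2 ≈ 1.5000)
W(v, c) = -7*v
G(D, Q) = -1/2 + Q/4
A(p) = -7*p
B(R, S) = -13/4 (B(R, S) = -1/2 + (1/4)*(-11) = -1/2 - 11/4 = -13/4)
z = 4/4421067 (z = 1/(-13/4 + 1105270) = 1/(4421067/4) = 4/4421067 ≈ 9.0476e-7)
1/(V(A(27), -849) + z) = 1/(-849 + 4/4421067) = 1/(-3753485879/4421067) = -4421067/3753485879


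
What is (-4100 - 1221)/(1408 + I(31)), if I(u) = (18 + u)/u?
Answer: -164951/43697 ≈ -3.7749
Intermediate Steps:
I(u) = (18 + u)/u
(-4100 - 1221)/(1408 + I(31)) = (-4100 - 1221)/(1408 + (18 + 31)/31) = -5321/(1408 + (1/31)*49) = -5321/(1408 + 49/31) = -5321/43697/31 = -5321*31/43697 = -164951/43697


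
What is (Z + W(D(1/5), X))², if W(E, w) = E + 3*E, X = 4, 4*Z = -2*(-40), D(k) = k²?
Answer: 254016/625 ≈ 406.43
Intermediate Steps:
Z = 20 (Z = (-2*(-40))/4 = (¼)*80 = 20)
W(E, w) = 4*E
(Z + W(D(1/5), X))² = (20 + 4*(1/5)²)² = (20 + 4*(1*(⅕))²)² = (20 + 4*(⅕)²)² = (20 + 4*(1/25))² = (20 + 4/25)² = (504/25)² = 254016/625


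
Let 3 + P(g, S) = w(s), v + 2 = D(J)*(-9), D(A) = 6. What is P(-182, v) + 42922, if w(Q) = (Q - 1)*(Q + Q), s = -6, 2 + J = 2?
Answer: 43003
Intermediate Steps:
J = 0 (J = -2 + 2 = 0)
w(Q) = 2*Q*(-1 + Q) (w(Q) = (-1 + Q)*(2*Q) = 2*Q*(-1 + Q))
v = -56 (v = -2 + 6*(-9) = -2 - 54 = -56)
P(g, S) = 81 (P(g, S) = -3 + 2*(-6)*(-1 - 6) = -3 + 2*(-6)*(-7) = -3 + 84 = 81)
P(-182, v) + 42922 = 81 + 42922 = 43003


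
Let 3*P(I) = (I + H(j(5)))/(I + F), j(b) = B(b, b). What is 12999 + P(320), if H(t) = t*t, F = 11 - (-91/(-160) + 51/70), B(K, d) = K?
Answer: 4800230533/369267 ≈ 12999.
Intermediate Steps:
j(b) = b
F = 10867/1120 (F = 11 - (-91*(-1/160) + 51*(1/70)) = 11 - (91/160 + 51/70) = 11 - 1*1453/1120 = 11 - 1453/1120 = 10867/1120 ≈ 9.7027)
H(t) = t²
P(I) = (25 + I)/(3*(10867/1120 + I)) (P(I) = ((I + 5²)/(I + 10867/1120))/3 = ((I + 25)/(10867/1120 + I))/3 = ((25 + I)/(10867/1120 + I))/3 = (25 + I)/(3*(10867/1120 + I)))
12999 + P(320) = 12999 + 1120*(25 + 320)/(3*(10867 + 1120*320)) = 12999 + (1120/3)*345/(10867 + 358400) = 12999 + (1120/3)*345/369267 = 12999 + (1120/3)*(1/369267)*345 = 12999 + 128800/369267 = 4800230533/369267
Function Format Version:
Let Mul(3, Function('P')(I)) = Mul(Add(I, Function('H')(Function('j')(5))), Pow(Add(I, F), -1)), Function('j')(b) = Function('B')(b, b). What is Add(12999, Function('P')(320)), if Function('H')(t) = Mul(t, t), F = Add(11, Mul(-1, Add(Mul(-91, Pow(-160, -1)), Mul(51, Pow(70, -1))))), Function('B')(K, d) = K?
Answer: Rational(4800230533, 369267) ≈ 12999.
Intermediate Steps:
Function('j')(b) = b
F = Rational(10867, 1120) (F = Add(11, Mul(-1, Add(Mul(-91, Rational(-1, 160)), Mul(51, Rational(1, 70))))) = Add(11, Mul(-1, Add(Rational(91, 160), Rational(51, 70)))) = Add(11, Mul(-1, Rational(1453, 1120))) = Add(11, Rational(-1453, 1120)) = Rational(10867, 1120) ≈ 9.7027)
Function('H')(t) = Pow(t, 2)
Function('P')(I) = Mul(Rational(1, 3), Pow(Add(Rational(10867, 1120), I), -1), Add(25, I)) (Function('P')(I) = Mul(Rational(1, 3), Mul(Add(I, Pow(5, 2)), Pow(Add(I, Rational(10867, 1120)), -1))) = Mul(Rational(1, 3), Mul(Add(I, 25), Pow(Add(Rational(10867, 1120), I), -1))) = Mul(Rational(1, 3), Mul(Add(25, I), Pow(Add(Rational(10867, 1120), I), -1))) = Mul(Rational(1, 3), Mul(Pow(Add(Rational(10867, 1120), I), -1), Add(25, I))) = Mul(Rational(1, 3), Pow(Add(Rational(10867, 1120), I), -1), Add(25, I)))
Add(12999, Function('P')(320)) = Add(12999, Mul(Rational(1120, 3), Pow(Add(10867, Mul(1120, 320)), -1), Add(25, 320))) = Add(12999, Mul(Rational(1120, 3), Pow(Add(10867, 358400), -1), 345)) = Add(12999, Mul(Rational(1120, 3), Pow(369267, -1), 345)) = Add(12999, Mul(Rational(1120, 3), Rational(1, 369267), 345)) = Add(12999, Rational(128800, 369267)) = Rational(4800230533, 369267)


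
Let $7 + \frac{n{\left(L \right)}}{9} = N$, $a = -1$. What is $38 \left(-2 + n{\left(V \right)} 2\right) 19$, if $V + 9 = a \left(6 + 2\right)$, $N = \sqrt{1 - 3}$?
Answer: $-92416 + 12996 i \sqrt{2} \approx -92416.0 + 18379.0 i$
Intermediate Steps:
$N = i \sqrt{2}$ ($N = \sqrt{-2} = i \sqrt{2} \approx 1.4142 i$)
$V = -17$ ($V = -9 - \left(6 + 2\right) = -9 - 8 = -17$)
$n{\left(L \right)} = -63 + 9 i \sqrt{2}$
$38 \left(-2 + n{\left(V \right)} 2\right) 19 = 38 \left(-2 + \left(-63 + 9 i \sqrt{2}\right) 2\right) 19 = 38 \left(-2 - \left(126 - 18 i \sqrt{2}\right)\right) 19 = 38 \left(-128 + 18 i \sqrt{2}\right) 19 = \left(-4864 + 684 i \sqrt{2}\right) 19 = -92416 + 12996 i \sqrt{2}$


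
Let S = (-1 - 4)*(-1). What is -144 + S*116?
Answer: 436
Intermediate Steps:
S = 5 (S = -5*(-1) = 5)
-144 + S*116 = -144 + 5*116 = -144 + 580 = 436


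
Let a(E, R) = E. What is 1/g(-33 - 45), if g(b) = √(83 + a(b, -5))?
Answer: √5/5 ≈ 0.44721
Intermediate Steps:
g(b) = √(83 + b)
1/g(-33 - 45) = 1/(√(83 + (-33 - 45))) = 1/(√(83 - 78)) = 1/(√5) = √5/5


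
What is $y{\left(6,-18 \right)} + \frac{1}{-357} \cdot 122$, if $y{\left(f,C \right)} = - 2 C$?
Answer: $\frac{12730}{357} \approx 35.658$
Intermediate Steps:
$y{\left(6,-18 \right)} + \frac{1}{-357} \cdot 122 = \left(-2\right) \left(-18\right) + \frac{1}{-357} \cdot 122 = 36 - \frac{122}{357} = \frac{12730}{357}$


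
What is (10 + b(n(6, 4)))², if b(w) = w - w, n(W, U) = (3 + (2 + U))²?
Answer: 100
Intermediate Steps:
n(W, U) = (5 + U)²
b(w) = 0
(10 + b(n(6, 4)))² = (10 + 0)² = 10² = 100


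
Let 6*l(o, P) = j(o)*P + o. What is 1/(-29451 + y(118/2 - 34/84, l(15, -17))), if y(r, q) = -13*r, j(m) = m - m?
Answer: -42/1268935 ≈ -3.3099e-5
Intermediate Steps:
j(m) = 0
l(o, P) = o/6 (l(o, P) = (0*P + o)/6 = (0 + o)/6 = o/6)
1/(-29451 + y(118/2 - 34/84, l(15, -17))) = 1/(-29451 - 13*(118/2 - 34/84)) = 1/(-29451 - 13*(118*(½) - 34*1/84)) = 1/(-29451 - 13*(59 - 17/42)) = 1/(-29451 - 13*2461/42) = 1/(-29451 - 31993/42) = 1/(-1268935/42) = -42/1268935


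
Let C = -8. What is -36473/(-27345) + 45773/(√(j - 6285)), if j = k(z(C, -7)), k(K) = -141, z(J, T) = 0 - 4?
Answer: 36473/27345 - 6539*I*√714/306 ≈ 1.3338 - 571.0*I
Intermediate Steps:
z(J, T) = -4
j = -141
-36473/(-27345) + 45773/(√(j - 6285)) = -36473/(-27345) + 45773/(√(-141 - 6285)) = -36473*(-1/27345) + 45773/(√(-6426)) = 36473/27345 + 45773/((3*I*√714)) = 36473/27345 + 45773*(-I*√714/2142) = 36473/27345 - 6539*I*√714/306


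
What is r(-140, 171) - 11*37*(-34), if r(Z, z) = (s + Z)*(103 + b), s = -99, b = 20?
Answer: -15559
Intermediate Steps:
r(Z, z) = -12177 + 123*Z (r(Z, z) = (-99 + Z)*(103 + 20) = (-99 + Z)*123 = -12177 + 123*Z)
r(-140, 171) - 11*37*(-34) = (-12177 + 123*(-140)) - 11*37*(-34) = (-12177 - 17220) - 407*(-34) = -29397 + 13838 = -15559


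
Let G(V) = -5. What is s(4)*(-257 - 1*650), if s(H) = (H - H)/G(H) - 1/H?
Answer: 907/4 ≈ 226.75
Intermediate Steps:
s(H) = -1/H (s(H) = (H - H)/(-5) - 1/H = 0*(-1/5) - 1/H = 0 - 1/H = -1/H)
s(4)*(-257 - 1*650) = (-1/4)*(-257 - 1*650) = (-1*1/4)*(-257 - 650) = -1/4*(-907) = 907/4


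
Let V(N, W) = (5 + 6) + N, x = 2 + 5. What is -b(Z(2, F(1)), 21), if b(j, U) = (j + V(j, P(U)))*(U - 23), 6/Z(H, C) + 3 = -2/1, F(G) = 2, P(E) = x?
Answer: 86/5 ≈ 17.200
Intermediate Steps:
x = 7
P(E) = 7
Z(H, C) = -6/5 (Z(H, C) = 6/(-3 - 2/1) = 6/(-3 - 2*1) = 6/(-3 - 2) = 6/(-5) = 6*(-⅕) = -6/5)
V(N, W) = 11 + N
b(j, U) = (-23 + U)*(11 + 2*j) (b(j, U) = (j + (11 + j))*(U - 23) = (11 + 2*j)*(-23 + U) = (-23 + U)*(11 + 2*j))
-b(Z(2, F(1)), 21) = -(-253 - 46*(-6/5) + 21*(-6/5) + 21*(11 - 6/5)) = -(-253 + 276/5 - 126/5 + 21*(49/5)) = -(-253 + 276/5 - 126/5 + 1029/5) = -1*(-86/5) = 86/5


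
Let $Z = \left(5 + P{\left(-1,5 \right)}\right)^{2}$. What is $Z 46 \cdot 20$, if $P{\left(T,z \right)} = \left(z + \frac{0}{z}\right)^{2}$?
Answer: $828000$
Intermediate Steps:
$P{\left(T,z \right)} = z^{2}$ ($P{\left(T,z \right)} = \left(z + 0\right)^{2} = z^{2}$)
$Z = 900$ ($Z = \left(5 + 5^{2}\right)^{2} = \left(5 + 25\right)^{2} = 30^{2} = 900$)
$Z 46 \cdot 20 = 900 \cdot 46 \cdot 20 = 41400 \cdot 20 = 828000$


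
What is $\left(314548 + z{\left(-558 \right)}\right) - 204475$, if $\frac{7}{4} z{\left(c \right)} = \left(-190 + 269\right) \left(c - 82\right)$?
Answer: $\frac{568271}{7} \approx 81182.0$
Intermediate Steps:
$z{\left(c \right)} = - \frac{25912}{7} + \frac{316 c}{7}$ ($z{\left(c \right)} = \frac{4 \left(-190 + 269\right) \left(c - 82\right)}{7} = \frac{4 \cdot 79 \left(-82 + c\right)}{7} = \frac{4 \left(-6478 + 79 c\right)}{7} = - \frac{25912}{7} + \frac{316 c}{7}$)
$\left(314548 + z{\left(-558 \right)}\right) - 204475 = \left(314548 + \left(- \frac{25912}{7} + \frac{316}{7} \left(-558\right)\right)\right) - 204475 = \left(314548 - \frac{202240}{7}\right) - 204475 = \frac{1999596}{7} - 204475 = \frac{568271}{7}$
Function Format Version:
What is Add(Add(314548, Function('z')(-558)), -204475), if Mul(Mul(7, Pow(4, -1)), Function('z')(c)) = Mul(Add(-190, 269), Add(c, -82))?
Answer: Rational(568271, 7) ≈ 81182.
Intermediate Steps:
Function('z')(c) = Add(Rational(-25912, 7), Mul(Rational(316, 7), c)) (Function('z')(c) = Mul(Rational(4, 7), Mul(Add(-190, 269), Add(c, -82))) = Mul(Rational(4, 7), Mul(79, Add(-82, c))) = Mul(Rational(4, 7), Add(-6478, Mul(79, c))) = Add(Rational(-25912, 7), Mul(Rational(316, 7), c)))
Add(Add(314548, Function('z')(-558)), -204475) = Add(Add(314548, Add(Rational(-25912, 7), Mul(Rational(316, 7), -558))), -204475) = Add(Add(314548, Add(Rational(-25912, 7), Rational(-176328, 7))), -204475) = Add(Add(314548, Rational(-202240, 7)), -204475) = Add(Rational(1999596, 7), -204475) = Rational(568271, 7)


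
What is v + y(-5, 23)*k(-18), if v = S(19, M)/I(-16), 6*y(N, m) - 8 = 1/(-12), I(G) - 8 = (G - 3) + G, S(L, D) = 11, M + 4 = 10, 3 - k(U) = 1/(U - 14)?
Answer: 24829/6912 ≈ 3.5922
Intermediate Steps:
k(U) = 3 - 1/(-14 + U) (k(U) = 3 - 1/(U - 14) = 3 - 1/(-14 + U))
M = 6 (M = -4 + 10 = 6)
I(G) = 5 + 2*G (I(G) = 8 + ((G - 3) + G) = 8 + ((-3 + G) + G) = 8 + (-3 + 2*G) = 5 + 2*G)
y(N, m) = 95/72 (y(N, m) = 4/3 + (⅙)/(-12) = 4/3 + (⅙)*(-1/12) = 4/3 - 1/72 = 95/72)
v = -11/27 (v = 11/(5 + 2*(-16)) = 11/(5 - 32) = 11/(-27) = 11*(-1/27) = -11/27 ≈ -0.40741)
v + y(-5, 23)*k(-18) = -11/27 + 95*((-43 + 3*(-18))/(-14 - 18))/72 = -11/27 + 95*((-43 - 54)/(-32))/72 = -11/27 + 95*(-1/32*(-97))/72 = -11/27 + (95/72)*(97/32) = -11/27 + 9215/2304 = 24829/6912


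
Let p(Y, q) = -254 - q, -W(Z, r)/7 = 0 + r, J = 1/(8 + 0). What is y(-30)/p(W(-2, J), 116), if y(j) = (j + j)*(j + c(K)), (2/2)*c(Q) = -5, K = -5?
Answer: -210/37 ≈ -5.6757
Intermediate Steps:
J = 1/8 ≈ 0.12500
c(Q) = -5
W(Z, r) = -7*r (W(Z, r) = -7*(0 + r) = -7*r)
y(j) = 2*j*(-5 + j) (y(j) = (j + j)*(j - 5) = (2*j)*(-5 + j) = 2*j*(-5 + j))
y(-30)/p(W(-2, J), 116) = (2*(-30)*(-5 - 30))/(-254 - 1*116) = (2*(-30)*(-35))/(-254 - 116) = 2100/(-370) = 2100*(-1/370) = -210/37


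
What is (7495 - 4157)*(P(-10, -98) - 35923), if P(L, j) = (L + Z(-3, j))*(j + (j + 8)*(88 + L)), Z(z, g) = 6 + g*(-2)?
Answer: -4681808702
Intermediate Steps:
Z(z, g) = 6 - 2*g
P(L, j) = (j + (8 + j)*(88 + L))*(6 + L - 2*j) (P(L, j) = (L + (6 - 2*j))*(j + (j + 8)*(88 + L)) = (6 + L - 2*j)*(j + (8 + j)*(88 + L)) = (j + (8 + j)*(88 + L))*(6 + L - 2*j))
(7495 - 4157)*(P(-10, -98) - 35923) = (7495 - 4157)*((4224 - 874*(-98) - 178*(-98)² + 8*(-10)² + 752*(-10) - 98*(-10)² - 2*(-10)*(-98)² + 79*(-10)*(-98)) - 35923) = 3338*((4224 + 85652 - 178*9604 + 8*100 - 7520 - 98*100 - 2*(-10)*9604 + 77420) - 35923) = 3338*((4224 + 85652 - 1709512 + 800 - 7520 - 9800 + 192080 + 77420) - 35923) = 3338*(-1366656 - 35923) = 3338*(-1402579) = -4681808702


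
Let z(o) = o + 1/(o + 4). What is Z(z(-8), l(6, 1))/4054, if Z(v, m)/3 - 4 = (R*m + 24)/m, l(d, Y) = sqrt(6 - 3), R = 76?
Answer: 120/2027 + 12*sqrt(3)/2027 ≈ 0.069455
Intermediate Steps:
l(d, Y) = sqrt(3)
z(o) = o + 1/(4 + o)
Z(v, m) = 12 + 3*(24 + 76*m)/m (Z(v, m) = 12 + 3*((76*m + 24)/m) = 12 + 3*((24 + 76*m)/m) = 12 + 3*(24 + 76*m)/m)
Z(z(-8), l(6, 1))/4054 = (240 + 72/(sqrt(3)))/4054 = (240 + 72*(sqrt(3)/3))*(1/4054) = (240 + 24*sqrt(3))*(1/4054) = 120/2027 + 12*sqrt(3)/2027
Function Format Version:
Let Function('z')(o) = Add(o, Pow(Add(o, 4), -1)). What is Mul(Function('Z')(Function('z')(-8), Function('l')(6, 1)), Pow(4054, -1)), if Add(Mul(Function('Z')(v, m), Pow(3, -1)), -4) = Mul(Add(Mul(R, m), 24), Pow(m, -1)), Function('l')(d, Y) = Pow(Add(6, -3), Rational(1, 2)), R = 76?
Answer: Add(Rational(120, 2027), Mul(Rational(12, 2027), Pow(3, Rational(1, 2)))) ≈ 0.069455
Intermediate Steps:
Function('l')(d, Y) = Pow(3, Rational(1, 2))
Function('z')(o) = Add(o, Pow(Add(4, o), -1))
Function('Z')(v, m) = Add(12, Mul(3, Pow(m, -1), Add(24, Mul(76, m)))) (Function('Z')(v, m) = Add(12, Mul(3, Mul(Add(Mul(76, m), 24), Pow(m, -1)))) = Add(12, Mul(3, Mul(Add(24, Mul(76, m)), Pow(m, -1)))) = Add(12, Mul(3, Mul(Pow(m, -1), Add(24, Mul(76, m))))) = Add(12, Mul(3, Pow(m, -1), Add(24, Mul(76, m)))))
Mul(Function('Z')(Function('z')(-8), Function('l')(6, 1)), Pow(4054, -1)) = Mul(Add(240, Mul(72, Pow(Pow(3, Rational(1, 2)), -1))), Pow(4054, -1)) = Mul(Add(240, Mul(72, Mul(Rational(1, 3), Pow(3, Rational(1, 2))))), Rational(1, 4054)) = Mul(Add(240, Mul(24, Pow(3, Rational(1, 2)))), Rational(1, 4054)) = Add(Rational(120, 2027), Mul(Rational(12, 2027), Pow(3, Rational(1, 2))))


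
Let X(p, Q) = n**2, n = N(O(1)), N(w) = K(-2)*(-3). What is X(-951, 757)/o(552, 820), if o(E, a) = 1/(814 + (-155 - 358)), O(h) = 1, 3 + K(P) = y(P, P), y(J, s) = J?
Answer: 67725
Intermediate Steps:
K(P) = -3 + P
o(E, a) = 1/301 (o(E, a) = 1/(814 - 513) = 1/301)
N(w) = 15 (N(w) = (-3 - 2)*(-3) = -5*(-3) = 15)
n = 15
X(p, Q) = 225 (X(p, Q) = 15**2 = 225)
X(-951, 757)/o(552, 820) = 225/(1/301) = 225*301 = 67725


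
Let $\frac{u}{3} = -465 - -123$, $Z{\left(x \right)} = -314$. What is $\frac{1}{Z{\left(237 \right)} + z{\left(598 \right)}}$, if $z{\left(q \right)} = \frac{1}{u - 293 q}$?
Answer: $- \frac{176240}{55339361} \approx -0.0031847$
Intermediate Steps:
$u = -1026$ ($u = 3 \left(-465 - -123\right) = 3 \left(-465 + 123\right) = 3 \left(-342\right) = -1026$)
$z{\left(q \right)} = \frac{1}{-1026 - 293 q}$
$\frac{1}{Z{\left(237 \right)} + z{\left(598 \right)}} = \frac{1}{-314 - \frac{1}{1026 + 293 \cdot 598}} = \frac{1}{-314 - \frac{1}{1026 + 175214}} = \frac{1}{-314 - \frac{1}{176240}} = \frac{1}{- \frac{55339361}{176240}} = - \frac{176240}{55339361}$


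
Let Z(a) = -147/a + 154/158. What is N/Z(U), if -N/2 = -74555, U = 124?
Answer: -292136312/413 ≈ -7.0735e+5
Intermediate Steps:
Z(a) = 77/79 - 147/a (Z(a) = -147/a + 154*(1/158) = -147/a + 77/79 = 77/79 - 147/a)
N = 149110 (N = -2*(-74555) = 149110)
N/Z(U) = 149110/(77/79 - 147/124) = 149110/(-2065/9796) = 149110*(-9796/2065) = -292136312/413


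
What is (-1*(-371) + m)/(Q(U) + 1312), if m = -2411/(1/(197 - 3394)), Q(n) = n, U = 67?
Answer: 7708338/1379 ≈ 5589.8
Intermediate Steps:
m = 7707967 (m = -2411/(1/(-3197)) = -2411/(-1/3197) = -2411*(-3197) = 7707967)
(-1*(-371) + m)/(Q(U) + 1312) = (-1*(-371) + 7707967)/(67 + 1312) = (371 + 7707967)/1379 = 7708338*(1/1379) = 7708338/1379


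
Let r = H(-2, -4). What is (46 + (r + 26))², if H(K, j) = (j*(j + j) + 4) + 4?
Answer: 12544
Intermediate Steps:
H(K, j) = 8 + 2*j² (H(K, j) = (j*(2*j) + 4) + 4 = (2*j² + 4) + 4 = (4 + 2*j²) + 4 = 8 + 2*j²)
r = 40 (r = 8 + 2*(-4)² = 8 + 2*16 = 8 + 32 = 40)
(46 + (r + 26))² = (46 + (40 + 26))² = (46 + 66)² = 112² = 12544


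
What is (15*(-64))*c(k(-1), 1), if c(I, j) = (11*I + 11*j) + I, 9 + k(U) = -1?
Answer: 104640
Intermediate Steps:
k(U) = -10 (k(U) = -9 - 1 = -10)
c(I, j) = 11*j + 12*I
(15*(-64))*c(k(-1), 1) = (15*(-64))*(11*1 + 12*(-10)) = -960*(11 - 120) = -960*(-109) = 104640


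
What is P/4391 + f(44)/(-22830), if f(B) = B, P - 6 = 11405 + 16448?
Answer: 317913883/50123265 ≈ 6.3426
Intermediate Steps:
P = 27859 (P = 6 + (11405 + 16448) = 6 + 27853 = 27859)
P/4391 + f(44)/(-22830) = 27859/4391 + 44/(-22830) = 27859*(1/4391) + 44*(-1/22830) = 27859/4391 - 22/11415 = 317913883/50123265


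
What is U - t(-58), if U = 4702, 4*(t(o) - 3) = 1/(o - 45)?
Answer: 1935989/412 ≈ 4699.0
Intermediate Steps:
t(o) = 3 + 1/(4*(-45 + o)) (t(o) = 3 + 1/(4*(o - 45)) = 3 + 1/(4*(-45 + o)))
U - t(-58) = 4702 - (-539 + 12*(-58))/(4*(-45 - 58)) = 4702 - (-539 - 696)/(4*(-103)) = 4702 - (-1)*(-1235)/(4*103) = 4702 - 1*1235/412 = 4702 - 1235/412 = 1935989/412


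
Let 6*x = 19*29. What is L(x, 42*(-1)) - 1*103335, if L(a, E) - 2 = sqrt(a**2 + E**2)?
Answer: -103333 + sqrt(367105)/6 ≈ -1.0323e+5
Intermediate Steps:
x = 551/6 (x = (19*29)/6 = (1/6)*551 = 551/6 ≈ 91.833)
L(a, E) = 2 + sqrt(E**2 + a**2) (L(a, E) = 2 + sqrt(a**2 + E**2) = 2 + sqrt(E**2 + a**2))
L(x, 42*(-1)) - 1*103335 = (2 + sqrt((42*(-1))**2 + (551/6)**2)) - 1*103335 = (2 + sqrt((-42)**2 + 303601/36)) - 103335 = (2 + sqrt(1764 + 303601/36)) - 103335 = (2 + sqrt(367105/36)) - 103335 = (2 + sqrt(367105)/6) - 103335 = -103333 + sqrt(367105)/6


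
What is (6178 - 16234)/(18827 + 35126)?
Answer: -10056/53953 ≈ -0.18638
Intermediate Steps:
(6178 - 16234)/(18827 + 35126) = -10056/53953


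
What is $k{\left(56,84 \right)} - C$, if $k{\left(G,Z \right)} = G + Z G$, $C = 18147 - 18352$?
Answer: $4965$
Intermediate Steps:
$C = -205$
$k{\left(G,Z \right)} = G + G Z$
$k{\left(56,84 \right)} - C = 56 \left(1 + 84\right) - -205 = 56 \cdot 85 + 205 = 4760 + 205 = 4965$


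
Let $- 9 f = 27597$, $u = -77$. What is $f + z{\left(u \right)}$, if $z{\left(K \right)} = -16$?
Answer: $- \frac{9247}{3} \approx -3082.3$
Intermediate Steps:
$f = - \frac{9199}{3}$ ($f = \left(- \frac{1}{9}\right) 27597 = - \frac{9199}{3} \approx -3066.3$)
$f + z{\left(u \right)} = - \frac{9199}{3} - 16 = - \frac{9247}{3}$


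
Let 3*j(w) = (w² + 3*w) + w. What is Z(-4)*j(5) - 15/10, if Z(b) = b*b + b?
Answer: 357/2 ≈ 178.50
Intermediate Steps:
j(w) = w²/3 + 4*w/3 (j(w) = ((w² + 3*w) + w)/3 = (w² + 4*w)/3 = w²/3 + 4*w/3)
Z(b) = b + b² (Z(b) = b² + b = b + b²)
Z(-4)*j(5) - 15/10 = (-4*(1 - 4))*((⅓)*5*(4 + 5)) - 15/10 = (-4*(-3))*((⅓)*5*9) - 15*⅒ = 12*15 - 3/2 = 180 - 3/2 = 357/2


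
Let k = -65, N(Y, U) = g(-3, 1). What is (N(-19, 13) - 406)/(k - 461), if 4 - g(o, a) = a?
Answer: 403/526 ≈ 0.76616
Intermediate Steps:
g(o, a) = 4 - a
N(Y, U) = 3 (N(Y, U) = 4 - 1*1 = 4 - 1 = 3)
(N(-19, 13) - 406)/(k - 461) = (3 - 406)/(-65 - 461) = -403/(-526) = -403*(-1/526) = 403/526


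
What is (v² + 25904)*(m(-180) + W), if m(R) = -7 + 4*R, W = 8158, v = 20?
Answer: 195465024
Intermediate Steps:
(v² + 25904)*(m(-180) + W) = (20² + 25904)*((-7 + 4*(-180)) + 8158) = (400 + 25904)*((-7 - 720) + 8158) = 26304*(-727 + 8158) = 26304*7431 = 195465024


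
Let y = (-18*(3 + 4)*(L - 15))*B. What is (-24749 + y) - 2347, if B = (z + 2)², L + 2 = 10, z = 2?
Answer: -12984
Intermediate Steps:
L = 8 (L = -2 + 10 = 8)
B = 16 (B = (2 + 2)² = 4² = 16)
y = 14112 (y = -18*(3 + 4)*(8 - 15)*16 = -126*(-7)*16 = -18*(-49)*16 = 882*16 = 14112)
(-24749 + y) - 2347 = (-24749 + 14112) - 2347 = -10637 - 2347 = -12984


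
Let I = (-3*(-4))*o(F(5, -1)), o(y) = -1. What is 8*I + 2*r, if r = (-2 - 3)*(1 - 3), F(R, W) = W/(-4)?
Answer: -76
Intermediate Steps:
F(R, W) = -W/4 (F(R, W) = W*(-¼) = -W/4)
r = 10 (r = -5*(-2) = 10)
I = -12 (I = -3*(-4)*(-1) = 12*(-1) = -12)
8*I + 2*r = 8*(-12) + 2*10 = -96 + 20 = -76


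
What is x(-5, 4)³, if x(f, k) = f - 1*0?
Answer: -125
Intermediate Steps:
x(f, k) = f (x(f, k) = f + 0 = f)
x(-5, 4)³ = (-5)³ = -125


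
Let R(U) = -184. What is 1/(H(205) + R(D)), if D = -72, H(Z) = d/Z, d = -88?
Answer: -205/37808 ≈ -0.0054221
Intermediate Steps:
H(Z) = -88/Z
1/(H(205) + R(D)) = 1/(-88/205 - 184) = 1/(-37808/205) = -205/37808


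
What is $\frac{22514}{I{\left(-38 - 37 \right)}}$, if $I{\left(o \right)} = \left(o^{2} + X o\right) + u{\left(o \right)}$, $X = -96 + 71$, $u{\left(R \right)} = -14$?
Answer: $\frac{11257}{3743} \approx 3.0075$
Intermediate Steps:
$X = -25$
$I{\left(o \right)} = -14 + o^{2} - 25 o$ ($I{\left(o \right)} = \left(o^{2} - 25 o\right) - 14 = -14 + o^{2} - 25 o$)
$\frac{22514}{I{\left(-38 - 37 \right)}} = \frac{22514}{-14 + \left(-38 - 37\right)^{2} - 25 \left(-38 - 37\right)} = \frac{22514}{-14 + \left(-75\right)^{2} - -1875} = \frac{22514}{-14 + 5625 + 1875} = \frac{22514}{7486} = 22514 \cdot \frac{1}{7486} = \frac{11257}{3743}$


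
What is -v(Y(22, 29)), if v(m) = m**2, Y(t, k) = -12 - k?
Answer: -1681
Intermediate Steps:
-v(Y(22, 29)) = -(-12 - 1*29)**2 = -(-12 - 29)**2 = -1*(-41)**2 = -1*1681 = -1681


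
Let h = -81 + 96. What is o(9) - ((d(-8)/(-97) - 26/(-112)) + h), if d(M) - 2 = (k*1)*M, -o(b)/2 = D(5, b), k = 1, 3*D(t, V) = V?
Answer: -115669/5432 ≈ -21.294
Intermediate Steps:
D(t, V) = V/3
h = 15
o(b) = -2*b/3
d(M) = 2 + M (d(M) = 2 + (1*1)*M = 2 + 1*M = 2 + M)
o(9) - ((d(-8)/(-97) - 26/(-112)) + h) = -2/3*9 - (((2 - 8)/(-97) - 26/(-112)) + 15) = -6 - ((-6*(-1/97) - 26*(-1/112)) + 15) = -6 - ((6/97 + 13/56) + 15) = -6 - (1597/5432 + 15) = -6 - 1*83077/5432 = -6 - 83077/5432 = -115669/5432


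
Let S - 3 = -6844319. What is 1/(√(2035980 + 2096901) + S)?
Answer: -6844316/46844657374975 - 3*√459209/46844657374975 ≈ -1.4615e-7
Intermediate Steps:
S = -6844316 (S = 3 - 6844319 = -6844316)
1/(√(2035980 + 2096901) + S) = 1/(√(2035980 + 2096901) - 6844316) = 1/(√4132881 - 6844316) = 1/(3*√459209 - 6844316) = 1/(-6844316 + 3*√459209)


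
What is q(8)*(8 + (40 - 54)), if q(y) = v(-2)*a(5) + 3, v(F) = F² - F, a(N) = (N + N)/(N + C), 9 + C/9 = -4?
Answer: -207/14 ≈ -14.786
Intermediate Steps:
C = -117 (C = -81 + 9*(-4) = -81 - 36 = -117)
a(N) = 2*N/(-117 + N) (a(N) = (N + N)/(N - 117) = (2*N)/(-117 + N) = 2*N/(-117 + N))
q(y) = 69/28 (q(y) = (-2*(-1 - 2))*(2*5/(-117 + 5)) + 3 = (-2*(-3))*(2*5/(-112)) + 3 = 6*(2*5*(-1/112)) + 3 = 6*(-5/56) + 3 = -15/28 + 3 = 69/28)
q(8)*(8 + (40 - 54)) = 69*(8 + (40 - 54))/28 = 69*(8 - 14)/28 = (69/28)*(-6) = -207/14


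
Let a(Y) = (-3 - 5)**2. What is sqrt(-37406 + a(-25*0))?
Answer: I*sqrt(37342) ≈ 193.24*I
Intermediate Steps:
a(Y) = 64 (a(Y) = (-8)**2 = 64)
sqrt(-37406 + a(-25*0)) = sqrt(-37406 + 64) = sqrt(-37342) = I*sqrt(37342)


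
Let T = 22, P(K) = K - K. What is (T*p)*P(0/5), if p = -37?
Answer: 0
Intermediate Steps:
P(K) = 0
(T*p)*P(0/5) = (22*(-37))*0 = -814*0 = 0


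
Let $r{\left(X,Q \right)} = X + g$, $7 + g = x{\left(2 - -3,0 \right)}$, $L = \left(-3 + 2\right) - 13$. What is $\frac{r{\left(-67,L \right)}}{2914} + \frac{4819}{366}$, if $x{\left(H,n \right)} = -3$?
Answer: $\frac{57436}{4371} \approx 13.14$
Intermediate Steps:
$L = -14$ ($L = -1 - 13 = -14$)
$g = -10$ ($g = -7 - 3 = -10$)
$r{\left(X,Q \right)} = -10 + X$ ($r{\left(X,Q \right)} = X - 10 = -10 + X$)
$\frac{r{\left(-67,L \right)}}{2914} + \frac{4819}{366} = \frac{-10 - 67}{2914} + \frac{4819}{366} = \left(-77\right) \frac{1}{2914} + 4819 \cdot \frac{1}{366} = - \frac{77}{2914} + \frac{79}{6} = \frac{57436}{4371}$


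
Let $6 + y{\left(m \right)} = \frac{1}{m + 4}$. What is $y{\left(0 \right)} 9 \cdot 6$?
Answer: $- \frac{621}{2} \approx -310.5$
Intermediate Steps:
$y{\left(m \right)} = -6 + \frac{1}{4 + m}$ ($y{\left(m \right)} = -6 + \frac{1}{m + 4} = -6 + \frac{1}{4 + m}$)
$y{\left(0 \right)} 9 \cdot 6 = \frac{-23 - 0}{4 + 0} \cdot 9 \cdot 6 = \frac{-23 + 0}{4} \cdot 9 \cdot 6 = \frac{1}{4} \left(-23\right) 9 \cdot 6 = \left(- \frac{23}{4}\right) 9 \cdot 6 = \left(- \frac{207}{4}\right) 6 = - \frac{621}{2}$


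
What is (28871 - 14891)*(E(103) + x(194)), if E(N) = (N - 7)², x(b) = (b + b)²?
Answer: 2233444800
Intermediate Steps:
x(b) = 4*b² (x(b) = (2*b)² = 4*b²)
E(N) = (-7 + N)²
(28871 - 14891)*(E(103) + x(194)) = (28871 - 14891)*((-7 + 103)² + 4*194²) = 13980*(96² + 4*37636) = 13980*(9216 + 150544) = 13980*159760 = 2233444800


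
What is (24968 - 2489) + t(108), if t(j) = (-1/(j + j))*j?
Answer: 44957/2 ≈ 22479.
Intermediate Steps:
t(j) = -1/2 (t(j) = (-1/(2*j))*j = -1/2)
(24968 - 2489) + t(108) = (24968 - 2489) - 1/2 = 22479 - 1/2 = 44957/2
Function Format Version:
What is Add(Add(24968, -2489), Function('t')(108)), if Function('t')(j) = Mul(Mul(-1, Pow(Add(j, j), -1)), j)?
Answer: Rational(44957, 2) ≈ 22479.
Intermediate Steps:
Function('t')(j) = Rational(-1, 2) (Function('t')(j) = Mul(Mul(-1, Pow(Mul(2, j), -1)), j) = Mul(Mul(-1, Mul(Rational(1, 2), Pow(j, -1))), j) = Mul(Mul(Rational(-1, 2), Pow(j, -1)), j) = Rational(-1, 2))
Add(Add(24968, -2489), Function('t')(108)) = Add(Add(24968, -2489), Rational(-1, 2)) = Add(22479, Rational(-1, 2)) = Rational(44957, 2)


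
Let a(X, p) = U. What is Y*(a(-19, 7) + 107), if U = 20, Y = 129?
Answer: 16383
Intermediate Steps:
a(X, p) = 20
Y*(a(-19, 7) + 107) = 129*(20 + 107) = 129*127 = 16383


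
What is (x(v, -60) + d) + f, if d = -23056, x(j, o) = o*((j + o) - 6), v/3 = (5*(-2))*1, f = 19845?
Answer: 2549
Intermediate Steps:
v = -30 (v = 3*((5*(-2))*1) = 3*(-10*1) = 3*(-10) = -30)
x(j, o) = o*(-6 + j + o)
(x(v, -60) + d) + f = (-60*(-6 - 30 - 60) - 23056) + 19845 = (-60*(-96) - 23056) + 19845 = (5760 - 23056) + 19845 = -17296 + 19845 = 2549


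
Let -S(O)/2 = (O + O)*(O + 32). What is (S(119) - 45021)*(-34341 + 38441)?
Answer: -479277700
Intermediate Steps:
S(O) = -4*O*(32 + O) (S(O) = -2*(O + O)*(O + 32) = -2*2*O*(32 + O) = -4*O*(32 + O))
(S(119) - 45021)*(-34341 + 38441) = (-4*119*(32 + 119) - 45021)*(-34341 + 38441) = (-4*119*151 - 45021)*4100 = (-71876 - 45021)*4100 = -116897*4100 = -479277700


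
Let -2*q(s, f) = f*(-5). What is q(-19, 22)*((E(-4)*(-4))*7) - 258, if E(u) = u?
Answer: 5902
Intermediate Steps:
q(s, f) = 5*f/2 (q(s, f) = -f*(-5)/2 = -(-5)*f/2 = 5*f/2)
q(-19, 22)*((E(-4)*(-4))*7) - 258 = ((5/2)*22)*(-4*(-4)*7) - 258 = 55*(16*7) - 258 = 55*112 - 258 = 6160 - 258 = 5902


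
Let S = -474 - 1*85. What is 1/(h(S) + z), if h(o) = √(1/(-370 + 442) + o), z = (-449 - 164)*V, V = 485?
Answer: -21405960/6364098978047 - 6*I*√80494/6364098978047 ≈ -3.3635e-6 - 2.6748e-10*I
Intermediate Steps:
S = -559 (S = -474 - 85 = -559)
z = -297305 (z = (-449 - 164)*485 = -613*485 = -297305)
h(o) = √(1/72 + o)
1/(h(S) + z) = 1/(√(2 + 144*(-559))/12 - 297305) = 1/(√(2 - 80496)/12 - 297305) = 1/(√(-80494)/12 - 297305) = 1/((I*√80494)/12 - 297305) = 1/(I*√80494/12 - 297305) = 1/(-297305 + I*√80494/12)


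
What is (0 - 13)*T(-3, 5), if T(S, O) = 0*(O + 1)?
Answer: 0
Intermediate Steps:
T(S, O) = 0 (T(S, O) = 0*(1 + O) = 0)
(0 - 13)*T(-3, 5) = (0 - 13)*0 = -13*0 = 0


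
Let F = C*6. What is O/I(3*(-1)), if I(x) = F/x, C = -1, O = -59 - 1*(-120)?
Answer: 61/2 ≈ 30.500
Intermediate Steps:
O = 61 (O = -59 + 120 = 61)
F = -6 (F = -1*6 = -6)
I(x) = -6/x
O/I(3*(-1)) = 61/((-6/(3*(-1)))) = 61/((-6/(-3))) = 61/((-6*(-1/3))) = 61/2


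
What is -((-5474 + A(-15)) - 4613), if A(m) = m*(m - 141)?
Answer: 7747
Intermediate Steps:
A(m) = m*(-141 + m)
-((-5474 + A(-15)) - 4613) = -((-5474 - 15*(-141 - 15)) - 4613) = -((-5474 - 15*(-156)) - 4613) = -((-5474 + 2340) - 4613) = -(-3134 - 4613) = -1*(-7747) = 7747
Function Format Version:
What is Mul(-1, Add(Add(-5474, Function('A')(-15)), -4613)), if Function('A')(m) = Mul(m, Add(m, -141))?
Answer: 7747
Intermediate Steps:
Function('A')(m) = Mul(m, Add(-141, m))
Mul(-1, Add(Add(-5474, Function('A')(-15)), -4613)) = Mul(-1, Add(Add(-5474, Mul(-15, Add(-141, -15))), -4613)) = Mul(-1, Add(Add(-5474, Mul(-15, -156)), -4613)) = Mul(-1, Add(Add(-5474, 2340), -4613)) = Mul(-1, Add(-3134, -4613)) = Mul(-1, -7747) = 7747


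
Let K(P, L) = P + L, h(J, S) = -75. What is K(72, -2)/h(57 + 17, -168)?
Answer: -14/15 ≈ -0.93333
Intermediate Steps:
K(P, L) = L + P
K(72, -2)/h(57 + 17, -168) = (-2 + 72)/(-75) = 70*(-1/75) = -14/15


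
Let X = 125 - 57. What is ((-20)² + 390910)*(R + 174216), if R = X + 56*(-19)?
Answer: 67782718200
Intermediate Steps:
X = 68
R = -996 (R = 68 + 56*(-19) = 68 - 1064 = -996)
((-20)² + 390910)*(R + 174216) = ((-20)² + 390910)*(-996 + 174216) = (400 + 390910)*173220 = 391310*173220 = 67782718200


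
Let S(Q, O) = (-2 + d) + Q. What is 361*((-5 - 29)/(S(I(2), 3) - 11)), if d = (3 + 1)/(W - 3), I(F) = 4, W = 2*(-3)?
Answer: 6498/5 ≈ 1299.6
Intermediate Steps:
W = -6
d = -4/9 (d = (3 + 1)/(-6 - 3) = 4/(-9) = 4*(-1/9) = -4/9 ≈ -0.44444)
S(Q, O) = -22/9 + Q (S(Q, O) = (-2 - 4/9) + Q = -22/9 + Q)
361*((-5 - 29)/(S(I(2), 3) - 11)) = 361*((-5 - 29)/((-22/9 + 4) - 11)) = 361*(-34/(14/9 - 11)) = 361*(-34/(-85/9)) = 361*(-34*(-9/85)) = 361*(18/5) = 6498/5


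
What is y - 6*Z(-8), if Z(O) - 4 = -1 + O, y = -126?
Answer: -96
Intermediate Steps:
Z(O) = 3 + O (Z(O) = 4 + (-1 + O) = 3 + O)
y - 6*Z(-8) = -126 - 6*(3 - 8) = -126 - 6*(-5) = -126 + 30 = -96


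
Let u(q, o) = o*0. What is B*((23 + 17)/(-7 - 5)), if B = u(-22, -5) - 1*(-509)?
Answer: -5090/3 ≈ -1696.7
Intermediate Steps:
u(q, o) = 0
B = 509 (B = 0 - 1*(-509) = 0 + 509 = 509)
B*((23 + 17)/(-7 - 5)) = 509*((23 + 17)/(-7 - 5)) = 509*(40/(-12)) = 509*(40*(-1/12)) = 509*(-10/3) = -5090/3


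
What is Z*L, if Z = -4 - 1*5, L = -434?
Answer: 3906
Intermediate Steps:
Z = -9 (Z = -4 - 5 = -9)
Z*L = -9*(-434) = 3906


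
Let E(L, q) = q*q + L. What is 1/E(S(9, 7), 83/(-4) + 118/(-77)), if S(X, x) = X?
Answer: 94864/47954545 ≈ 0.0019782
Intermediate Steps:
E(L, q) = L + q² (E(L, q) = q² + L = L + q²)
1/E(S(9, 7), 83/(-4) + 118/(-77)) = 1/(9 + (83/(-4) + 118/(-77))²) = 1/(9 + (83*(-¼) + 118*(-1/77))²) = 1/(9 + (-83/4 - 118/77)²) = 1/(9 + (-6863/308)²) = 1/(9 + 47100769/94864) = 1/(47954545/94864) = 94864/47954545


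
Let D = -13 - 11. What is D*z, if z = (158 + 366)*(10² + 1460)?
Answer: -19618560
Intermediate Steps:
D = -24
z = 817440 (z = 524*(100 + 1460) = 524*1560 = 817440)
D*z = -24*817440 = -19618560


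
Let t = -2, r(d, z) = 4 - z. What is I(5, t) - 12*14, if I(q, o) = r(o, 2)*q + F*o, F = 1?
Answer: -160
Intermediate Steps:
I(q, o) = o + 2*q (I(q, o) = (4 - 1*2)*q + 1*o = (4 - 2)*q + o = 2*q + o = o + 2*q)
I(5, t) - 12*14 = (-2 + 2*5) - 12*14 = (-2 + 10) - 168 = 8 - 168 = -160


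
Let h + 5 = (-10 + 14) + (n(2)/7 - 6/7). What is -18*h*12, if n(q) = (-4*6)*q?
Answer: 13176/7 ≈ 1882.3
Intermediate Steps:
n(q) = -24*q
h = -61/7 (h = -5 + ((-10 + 14) + (-24*2/7 - 6/7)) = -5 + (4 + (-48*⅐ - 6*⅐)) = -5 + (4 + (-48/7 - 6/7)) = -5 + (4 - 54/7) = -5 - 26/7 = -61/7 ≈ -8.7143)
-18*h*12 = -18*(-61/7)*12 = (1098/7)*12 = 13176/7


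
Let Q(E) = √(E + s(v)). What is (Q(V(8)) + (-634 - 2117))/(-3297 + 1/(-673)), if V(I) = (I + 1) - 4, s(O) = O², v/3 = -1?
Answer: 1851423/2218882 - 673*√14/2218882 ≈ 0.83326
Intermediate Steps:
v = -3 (v = 3*(-1) = -3)
V(I) = -3 + I (V(I) = (1 + I) - 4 = -3 + I)
Q(E) = √(9 + E) (Q(E) = √(E + (-3)²) = √(E + 9) = √(9 + E))
(Q(V(8)) + (-634 - 2117))/(-3297 + 1/(-673)) = (√(9 + (-3 + 8)) + (-634 - 2117))/(-3297 + 1/(-673)) = (√(9 + 5) - 2751)/(-3297 - 1/673) = (√14 - 2751)/(-2218882/673) = (-2751 + √14)*(-673/2218882) = 1851423/2218882 - 673*√14/2218882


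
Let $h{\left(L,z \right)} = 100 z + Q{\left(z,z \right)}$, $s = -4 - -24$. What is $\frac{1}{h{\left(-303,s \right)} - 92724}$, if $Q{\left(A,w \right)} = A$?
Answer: $- \frac{1}{90704} \approx -1.1025 \cdot 10^{-5}$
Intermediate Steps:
$s = 20$ ($s = -4 + 24 = 20$)
$h{\left(L,z \right)} = 101 z$ ($h{\left(L,z \right)} = 100 z + z = 101 z$)
$\frac{1}{h{\left(-303,s \right)} - 92724} = \frac{1}{101 \cdot 20 - 92724} = \frac{1}{2020 - 92724} = \frac{1}{-90704} = - \frac{1}{90704}$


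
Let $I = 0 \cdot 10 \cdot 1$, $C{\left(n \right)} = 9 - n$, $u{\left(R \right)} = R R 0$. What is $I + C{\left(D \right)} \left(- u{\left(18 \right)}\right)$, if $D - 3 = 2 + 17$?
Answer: $0$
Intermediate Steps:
$u{\left(R \right)} = 0$ ($u{\left(R \right)} = R^{2} \cdot 0 = 0$)
$D = 22$ ($D = 3 + \left(2 + 17\right) = 3 + 19 = 22$)
$I = 0$ ($I = 0 \cdot 1 = 0$)
$I + C{\left(D \right)} \left(- u{\left(18 \right)}\right) = 0 + \left(9 - 22\right) \left(\left(-1\right) 0\right) = 0 + \left(9 - 22\right) 0 = 0 - 0 = 0 + 0 = 0$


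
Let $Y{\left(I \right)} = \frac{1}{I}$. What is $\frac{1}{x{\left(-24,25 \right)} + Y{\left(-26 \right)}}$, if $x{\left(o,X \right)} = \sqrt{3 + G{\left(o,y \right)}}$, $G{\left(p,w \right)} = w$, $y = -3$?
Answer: $-26$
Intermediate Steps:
$x{\left(o,X \right)} = 0$ ($x{\left(o,X \right)} = \sqrt{3 - 3} = \sqrt{0} = 0$)
$\frac{1}{x{\left(-24,25 \right)} + Y{\left(-26 \right)}} = \frac{1}{0 + \frac{1}{-26}} = \frac{1}{0 - \frac{1}{26}} = \frac{1}{- \frac{1}{26}} = -26$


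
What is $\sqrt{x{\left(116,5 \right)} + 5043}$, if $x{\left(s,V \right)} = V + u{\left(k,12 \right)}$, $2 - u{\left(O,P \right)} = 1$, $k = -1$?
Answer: $3 \sqrt{561} \approx 71.056$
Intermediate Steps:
$u{\left(O,P \right)} = 1$ ($u{\left(O,P \right)} = 2 - 1 = 1$)
$x{\left(s,V \right)} = 1 + V$ ($x{\left(s,V \right)} = V + 1 = 1 + V$)
$\sqrt{x{\left(116,5 \right)} + 5043} = \sqrt{\left(1 + 5\right) + 5043} = \sqrt{6 + 5043} = \sqrt{5049} = 3 \sqrt{561}$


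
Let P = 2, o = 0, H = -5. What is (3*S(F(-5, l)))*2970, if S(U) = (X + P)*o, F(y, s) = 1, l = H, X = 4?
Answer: 0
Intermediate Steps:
l = -5
S(U) = 0 (S(U) = (4 + 2)*0 = 6*0 = 0)
(3*S(F(-5, l)))*2970 = (3*0)*2970 = 0*2970 = 0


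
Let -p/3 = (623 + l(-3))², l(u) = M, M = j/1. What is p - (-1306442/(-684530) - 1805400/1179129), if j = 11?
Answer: -23174182505056909/19217837485 ≈ -1.2059e+6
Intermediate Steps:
M = 11 (M = 11/1 = 11*1 = 11)
l(u) = 11
p = -1205868 (p = -3*(623 + 11)² = -3*634² = -3*401956 = -1205868)
p - (-1306442/(-684530) - 1805400/1179129) = -1205868 - (-1306442/(-684530) - 1805400/1179129) = -1205868 - (-1306442*(-1/684530) - 1805400*1/1179129) = -1205868 - (653221/342265 - 601800/393043) = -1205868 - 1*7252694929/19217837485 = -1205868 - 7252694929/19217837485 = -23174182505056909/19217837485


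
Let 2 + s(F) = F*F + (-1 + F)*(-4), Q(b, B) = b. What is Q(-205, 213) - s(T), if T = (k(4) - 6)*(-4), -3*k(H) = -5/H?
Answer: -5548/9 ≈ -616.44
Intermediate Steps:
k(H) = 5/(3*H) (k(H) = -(-5)/(3*H) = 5/(3*H))
T = 67/3 (T = ((5/3)/4 - 6)*(-4) = ((5/3)*(¼) - 6)*(-4) = (5/12 - 6)*(-4) = -67/12*(-4) = 67/3 ≈ 22.333)
s(F) = 2 + F² - 4*F (s(F) = -2 + (F*F + (-1 + F)*(-4)) = -2 + (F² + (4 - 4*F)) = -2 + (4 + F² - 4*F) = 2 + F² - 4*F)
Q(-205, 213) - s(T) = -205 - (2 + (67/3)² - 4*67/3) = -205 - (2 + 4489/9 - 268/3) = -205 - 1*3703/9 = -205 - 3703/9 = -5548/9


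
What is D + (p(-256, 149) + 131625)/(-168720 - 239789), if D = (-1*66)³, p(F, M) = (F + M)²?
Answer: -117444846538/408509 ≈ -2.8750e+5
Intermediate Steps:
D = -287496 (D = (-66)³ = -287496)
D + (p(-256, 149) + 131625)/(-168720 - 239789) = -287496 + ((-256 + 149)² + 131625)/(-168720 - 239789) = -287496 + ((-107)² + 131625)/(-408509) = -287496 + (11449 + 131625)*(-1/408509) = -287496 + 143074*(-1/408509) = -287496 - 143074/408509 = -117444846538/408509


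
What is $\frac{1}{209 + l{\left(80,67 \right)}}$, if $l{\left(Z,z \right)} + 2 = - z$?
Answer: $\frac{1}{140} \approx 0.0071429$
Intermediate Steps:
$l{\left(Z,z \right)} = -2 - z$
$\frac{1}{209 + l{\left(80,67 \right)}} = \frac{1}{209 - 69} = \frac{1}{140}$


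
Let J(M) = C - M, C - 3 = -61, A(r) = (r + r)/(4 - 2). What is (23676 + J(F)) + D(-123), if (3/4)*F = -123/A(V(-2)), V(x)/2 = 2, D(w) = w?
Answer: 23536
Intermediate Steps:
V(x) = 4 (V(x) = 2*2 = 4)
A(r) = r (A(r) = (2*r)/2 = (2*r)*(½) = r)
F = -41 (F = 4*(-123/4)/3 = 4*(-123*¼)/3 = (4/3)*(-123/4) = -41)
C = -58 (C = 3 - 61 = -58)
J(M) = -58 - M
(23676 + J(F)) + D(-123) = (23676 + (-58 - 1*(-41))) - 123 = (23676 + (-58 + 41)) - 123 = (23676 - 17) - 123 = 23659 - 123 = 23536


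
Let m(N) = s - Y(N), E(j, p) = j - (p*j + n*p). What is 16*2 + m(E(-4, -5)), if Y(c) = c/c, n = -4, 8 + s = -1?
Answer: 22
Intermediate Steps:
s = -9 (s = -8 - 1 = -9)
Y(c) = 1
E(j, p) = j + 4*p - j*p (E(j, p) = j - (p*j - 4*p) = j - (j*p - 4*p) = j - (-4*p + j*p) = j + (4*p - j*p) = j + 4*p - j*p)
m(N) = -10 (m(N) = -9 - 1*1 = -9 - 1 = -10)
16*2 + m(E(-4, -5)) = 16*2 - 10 = 32 - 10 = 22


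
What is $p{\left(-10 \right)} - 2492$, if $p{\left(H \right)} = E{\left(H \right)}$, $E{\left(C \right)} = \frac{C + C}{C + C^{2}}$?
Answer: $- \frac{22430}{9} \approx -2492.2$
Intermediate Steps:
$E{\left(C \right)} = \frac{2 C}{C + C^{2}}$
$p{\left(H \right)} = \frac{2}{1 + H}$
$p{\left(-10 \right)} - 2492 = \frac{2}{1 - 10} - 2492 = \frac{2}{-9} - 2492 = 2 \left(- \frac{1}{9}\right) - 2492 = - \frac{2}{9} - 2492 = - \frac{22430}{9}$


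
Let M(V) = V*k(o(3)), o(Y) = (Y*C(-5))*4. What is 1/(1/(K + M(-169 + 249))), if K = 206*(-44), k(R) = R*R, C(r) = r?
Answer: 278936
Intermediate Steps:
o(Y) = -20*Y (o(Y) = (Y*(-5))*4 = -5*Y*4 = -20*Y)
k(R) = R²
K = -9064
M(V) = 3600*V (M(V) = V*(-20*3)² = V*(-60)² = V*3600 = 3600*V)
1/(1/(K + M(-169 + 249))) = 1/(1/(-9064 + 3600*(-169 + 249))) = 1/(1/(-9064 + 3600*80)) = 1/(1/(-9064 + 288000)) = 1/(1/278936) = 278936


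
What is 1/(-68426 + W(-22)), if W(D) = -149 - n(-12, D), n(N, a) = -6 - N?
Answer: -1/68581 ≈ -1.4581e-5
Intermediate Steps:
W(D) = -155 (W(D) = -149 - (-6 - 1*(-12)) = -149 - (-6 + 12) = -149 - 1*6 = -149 - 6 = -155)
1/(-68426 + W(-22)) = 1/(-68426 - 155) = 1/(-68581) = -1/68581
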